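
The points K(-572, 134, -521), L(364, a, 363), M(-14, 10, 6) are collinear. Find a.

Direction KM = (558, -124, 527). From the x-coordinate of L, the parameter along the line is τ = (364 − (-572))/558 = 52/31.
Then a = 134 + 52/31·(-124) = -74.

-74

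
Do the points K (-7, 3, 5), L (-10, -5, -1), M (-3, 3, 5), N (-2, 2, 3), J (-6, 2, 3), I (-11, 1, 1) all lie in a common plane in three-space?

The plane through K, L, M has normal n = KL × KM = (0, -24, 32) and equation n·P = 88.
Checking the remaining points: n·N = 48, n·J = 48, n·I = 8.
Since n·N = 48 ≠ 88, N is off the plane and the points are not all coplanar.

No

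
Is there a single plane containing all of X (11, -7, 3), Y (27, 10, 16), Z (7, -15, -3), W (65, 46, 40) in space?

No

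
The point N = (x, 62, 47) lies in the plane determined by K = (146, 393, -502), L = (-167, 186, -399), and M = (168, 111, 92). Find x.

76/3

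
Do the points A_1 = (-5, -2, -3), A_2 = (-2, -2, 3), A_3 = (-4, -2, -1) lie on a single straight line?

A_1A_2 = (3, 0, 6), A_1A_3 = (1, 0, 2).
Each component of A_1A_3 is 1/3 times the corresponding component of A_1A_2, so A_1A_3 = 1/3·A_1A_2 and the points are collinear.

Yes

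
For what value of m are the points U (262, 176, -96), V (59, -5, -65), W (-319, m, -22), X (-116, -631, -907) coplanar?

-350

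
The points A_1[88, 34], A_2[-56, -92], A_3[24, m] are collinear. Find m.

The three points are collinear iff det[A_1A_2; A_1A_3] = 0.
This determinant is linear in m: (-144)m + (-3168) = 0, so m = -22.

-22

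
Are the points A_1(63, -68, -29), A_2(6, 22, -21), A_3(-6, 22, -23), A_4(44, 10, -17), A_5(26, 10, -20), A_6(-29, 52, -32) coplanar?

No

The plane through A_1, A_2, A_3 has normal n = A_1A_2 × A_1A_3 = (-180, -210, 1080) and equation n·P = -28380.
Checking the remaining points: n·A_4 = -28380, n·A_5 = -28380, n·A_6 = -40260.
Since n·A_6 = -40260 ≠ -28380, A_6 is off the plane and the points are not all coplanar.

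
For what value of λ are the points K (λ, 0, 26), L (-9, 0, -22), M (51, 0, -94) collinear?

-49

Direction LM = (60, 0, -72). From the z-coordinate of K, the parameter along the line is τ = (26 − (-22))/(-72) = -2/3.
Then λ = (-9) + (-2/3)·(60) = -49.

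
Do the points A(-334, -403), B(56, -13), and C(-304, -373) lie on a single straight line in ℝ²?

AB = (390, 390), AC = (30, 30).
Checking proportionality: AC = 1/13·AB, so the vectors are parallel and the points are collinear.

Yes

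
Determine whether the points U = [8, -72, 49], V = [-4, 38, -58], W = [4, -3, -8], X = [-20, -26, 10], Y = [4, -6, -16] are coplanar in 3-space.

No

The plane through U, V, W has normal n = UV × UW = (1113, -256, -388) and equation n·P = 8324.
Checking the remaining points: n·X = -19484, n·Y = 12196.
Since n·X = -19484 ≠ 8324, X is off the plane and the points are not all coplanar.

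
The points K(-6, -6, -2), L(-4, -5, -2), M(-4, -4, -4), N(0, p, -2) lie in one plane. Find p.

Normal to plane KLM: n = (-2, 4, 2); plane equation n·P = -16.
Requiring n·N = -16: (4)p + (-4) = -16.
So p = -3.

-3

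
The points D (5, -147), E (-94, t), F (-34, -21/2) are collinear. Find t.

Collinearity: (E − D) must be parallel to (F − D) = (-39, 273/2).
Cross-multiplying the components: (t − (-147))·(-39) = (-99)·(273/2).
Solving gives t = 399/2.

399/2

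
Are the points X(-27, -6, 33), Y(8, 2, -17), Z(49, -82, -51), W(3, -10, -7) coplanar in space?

Yes

A normal to the plane through X, Y, Z is n = XY × XZ = (-4472, -860, -3268).
The plane has equation n·P = 18060. For W: n·W = 18060.
Equal, so W lies in the plane and all four are coplanar.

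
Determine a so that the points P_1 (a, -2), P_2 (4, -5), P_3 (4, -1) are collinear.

Collinearity: (P_1 − P_2) must be parallel to (P_3 − P_2) = (0, 4).
Cross-multiplying the components: (a − 4)·(4) = (3)·(0).
Solving gives a = 4.

4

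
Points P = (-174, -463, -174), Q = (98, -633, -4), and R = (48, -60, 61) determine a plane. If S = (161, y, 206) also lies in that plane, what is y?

288

Coplanarity requires PQ · (PR × PS) = 0.
PQ = (272, -170, 170), PR = (222, 403, 235); the triple product is linear in y with coefficient -26180 and constant term 7539840.
Setting it to zero: y = 288.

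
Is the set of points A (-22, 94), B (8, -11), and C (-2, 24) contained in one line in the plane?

Yes

AB = (30, -105), AC = (20, -70).
Checking proportionality: AC = 2/3·AB, so the vectors are parallel and the points are collinear.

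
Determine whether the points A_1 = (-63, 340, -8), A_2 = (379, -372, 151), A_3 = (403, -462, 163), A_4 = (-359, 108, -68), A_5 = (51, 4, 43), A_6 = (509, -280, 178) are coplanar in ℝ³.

Yes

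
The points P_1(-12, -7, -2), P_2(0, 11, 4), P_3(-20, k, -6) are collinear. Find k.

-19

Collinearity requires P_1P_2 × P_1P_3 = 0; each component is linear in k.
The x-component gives (-6)k + (-114) = 0, so k = -19.
The remaining components then also vanish.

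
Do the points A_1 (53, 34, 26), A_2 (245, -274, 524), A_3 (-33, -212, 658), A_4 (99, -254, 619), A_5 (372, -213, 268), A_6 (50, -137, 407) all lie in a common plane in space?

No

The plane through A_1, A_2, A_3 has normal n = A_1A_2 × A_1A_3 = (-72148, -164172, -73720) and equation n·P = -11322412.
Checking the remaining points: n·A_4 = -11075644, n·A_5 = -11627380, n·A_6 = -11119876.
Since n·A_4 = -11075644 ≠ -11322412, A_4 is off the plane and the points are not all coplanar.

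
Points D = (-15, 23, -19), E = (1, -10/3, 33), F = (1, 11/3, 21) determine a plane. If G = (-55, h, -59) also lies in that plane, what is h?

A normal to the plane is n = DE × DF = (-48, 192, 112).
G lies in the plane iff n · DG = 0.
This gives (192)h + (-6976) = 0, so h = 109/3.

109/3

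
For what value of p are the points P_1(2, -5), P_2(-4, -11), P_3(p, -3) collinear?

The three points are collinear iff det[P_1P_2; P_1P_3] = 0.
This determinant is linear in p: (6)p + (-24) = 0, so p = 4.

4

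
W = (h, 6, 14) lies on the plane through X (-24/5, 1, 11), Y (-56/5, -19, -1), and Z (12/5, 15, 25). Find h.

A normal to the plane is n = XY × XZ = (-112, 16/5, 272/5).
W lies in the plane iff n · XW = 0.
This gives (-112)h + (-1792/5) = 0, so h = -16/5.

-16/5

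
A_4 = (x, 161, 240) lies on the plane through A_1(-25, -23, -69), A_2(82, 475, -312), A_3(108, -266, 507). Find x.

176

Coplanarity requires A_1A_2 · (A_1A_3 × A_1A_4) = 0.
A_1A_2 = (107, 498, -243), A_1A_3 = (133, -243, 576); the triple product is linear in x with coefficient 227799 and constant term -40092624.
Setting it to zero: x = 176.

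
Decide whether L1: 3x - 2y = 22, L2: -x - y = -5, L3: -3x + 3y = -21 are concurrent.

No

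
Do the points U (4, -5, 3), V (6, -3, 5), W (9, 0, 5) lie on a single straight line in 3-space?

UV = (2, 2, 2), UW = (5, 5, 2).
UV × UW = (-6, 6, 0).
The cross product is nonzero, so the points do not lie on one line.

No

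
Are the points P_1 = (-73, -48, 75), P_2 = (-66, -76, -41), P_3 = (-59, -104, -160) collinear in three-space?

No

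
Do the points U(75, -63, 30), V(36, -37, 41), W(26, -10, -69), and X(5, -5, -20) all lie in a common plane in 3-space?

With U as base: UV = (-39, 26, 11), UW = (-49, 53, -99), UX = (-70, 58, -50).
UW × UX = (3092, 4480, 868).
UV · (UW × UX) = 5440.
Since 5440 ≠ 0, the four points are not coplanar.

No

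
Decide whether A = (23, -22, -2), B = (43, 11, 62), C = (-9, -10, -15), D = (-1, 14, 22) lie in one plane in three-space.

The four points are coplanar iff the 3×3 determinant with rows AB, AC, AD is zero.
Rows: (20, 33, 64), (-32, 12, -13), (-24, 36, 24).
Expanding along the first row: (20)(756) − (33)(-1080) + (64)(-864) = -4536.
Nonzero ⇒ not coplanar.

No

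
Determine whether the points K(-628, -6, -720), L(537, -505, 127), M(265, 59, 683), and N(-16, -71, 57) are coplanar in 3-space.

A normal to the plane through K, L, M is n = KL × KM = (-755152, -878124, 521332).
The plane has equation n·P = 104145160. For N: n·N = 104145160.
Equal, so N lies in the plane and all four are coplanar.

Yes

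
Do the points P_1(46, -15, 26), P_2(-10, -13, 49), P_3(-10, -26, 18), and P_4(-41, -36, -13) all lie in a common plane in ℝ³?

No

The four points are coplanar iff the 3×3 determinant with rows P_1P_2, P_1P_3, P_1P_4 is zero.
Rows: (-56, 2, 23), (-56, -11, -8), (-87, -21, -39).
Expanding along the first row: (-56)(261) − (2)(1488) + (23)(219) = -12555.
Nonzero ⇒ not coplanar.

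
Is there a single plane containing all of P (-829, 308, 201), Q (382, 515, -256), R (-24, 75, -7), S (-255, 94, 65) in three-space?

No

The four points are coplanar iff the 3×3 determinant with rows PQ, PR, PS is zero.
Rows: (1211, 207, -457), (805, -233, -208), (574, -214, -136).
Expanding along the first row: (1211)(-12824) − (207)(9912) + (-457)(-38528) = 25648.
Nonzero ⇒ not coplanar.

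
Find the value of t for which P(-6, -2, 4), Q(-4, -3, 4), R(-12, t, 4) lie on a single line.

1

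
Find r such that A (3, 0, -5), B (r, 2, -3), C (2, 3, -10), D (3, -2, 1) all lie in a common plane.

1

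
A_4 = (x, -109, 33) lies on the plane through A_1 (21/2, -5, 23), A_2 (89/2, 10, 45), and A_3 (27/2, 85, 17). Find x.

23/2

Coplanarity requires A_1A_2 · (A_1A_3 × A_1A_4) = 0.
A_1A_2 = (34, 15, 22), A_1A_3 = (3, 90, -6); the triple product is linear in x with coefficient -2070 and constant term 23805.
Setting it to zero: x = 23/2.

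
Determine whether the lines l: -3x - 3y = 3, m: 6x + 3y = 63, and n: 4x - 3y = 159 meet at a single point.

No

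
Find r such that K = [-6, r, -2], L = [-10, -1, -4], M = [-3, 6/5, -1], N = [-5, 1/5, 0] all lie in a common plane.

Coplanarity ⇔ det[KL; KM; KN] = 0.
Expanding, this is linear in r: (13)r + (-13/5) = 0.
So r = 1/5.

1/5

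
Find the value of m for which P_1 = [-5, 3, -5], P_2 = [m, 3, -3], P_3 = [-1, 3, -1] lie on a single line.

Direction P_1P_3 = (4, 0, 4). From the z-coordinate of P_2, the parameter along the line is τ = (-3 − (-5))/4 = 1/2.
Then m = (-5) + 1/2·(4) = -3.

-3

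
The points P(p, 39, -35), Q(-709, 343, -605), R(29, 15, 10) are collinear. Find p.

Direction QR = (738, -328, 615). From the y-coordinate of P, the parameter along the line is τ = (39 − 343)/(-328) = 38/41.
Then p = (-709) + 38/41·(738) = -25.

-25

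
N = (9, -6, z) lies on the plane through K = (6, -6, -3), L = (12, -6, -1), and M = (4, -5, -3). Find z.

-2

A normal to the plane is n = KL × KM = (-2, -4, 6).
N lies in the plane iff n · KN = 0.
This gives (6)z + (12) = 0, so z = -2.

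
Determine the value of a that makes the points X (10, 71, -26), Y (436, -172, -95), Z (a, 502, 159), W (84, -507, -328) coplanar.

-319

Normal to plane XYW: n = (33504, 123546, -228246); plane equation n·P = 15041202.
Requiring n·Z = 15041202: (33504)a + (25728978) = 15041202.
So a = -319.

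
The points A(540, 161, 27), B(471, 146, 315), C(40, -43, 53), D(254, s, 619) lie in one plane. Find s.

Normal to plane ABC: n = (58362, -142206, 6576); plane equation n·P = 8797866.
Requiring n·D = 8797866: (-142206)s + (18894492) = 8797866.
So s = 71.

71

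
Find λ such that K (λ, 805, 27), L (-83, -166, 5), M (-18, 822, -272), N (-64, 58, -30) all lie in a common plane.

26

The points are coplanar iff KL · (KM × KN) = 0.
Expanding, this is linear in λ: (-27468)λ + (714168) = 0.
So λ = 26.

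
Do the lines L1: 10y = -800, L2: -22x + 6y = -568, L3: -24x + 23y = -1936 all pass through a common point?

Yes

Intersecting L1 and L2: solving the 2×2 system gives (x, y) = (4, -80).
Substitute into L3: (-24)(4) + (23)(-80) = -1936.
This equals -1936, so (4, -80) lies on all three lines and they are concurrent.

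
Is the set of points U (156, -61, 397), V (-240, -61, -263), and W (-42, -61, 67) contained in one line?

Yes

UV = (-396, 0, -660), UW = (-198, 0, -330).
UV × UW = (0, 0, 0).
The cross product vanishes, so the three points are collinear.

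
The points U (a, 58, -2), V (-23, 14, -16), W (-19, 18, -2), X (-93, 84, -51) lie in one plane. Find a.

-49

Coplanarity ⇔ det[UV; UW; UX] = 0.
Expanding, this is linear in a: (1120)a + (54880) = 0.
So a = -49.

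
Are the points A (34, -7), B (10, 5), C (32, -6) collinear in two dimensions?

Yes

AB = (-24, 12), AC = (-2, 1).
det[AB; AC] = (-24)(1) − (12)(-2) = 0.
The determinant is zero, so the points are collinear.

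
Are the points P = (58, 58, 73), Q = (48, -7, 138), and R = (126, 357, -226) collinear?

No

PQ = (-10, -65, 65), PR = (68, 299, -299).
Comparing components 3 and 1: (65)(68) − (-10)(-299) = 1430 ≠ 0, so PQ and PR are not parallel and the points are not collinear.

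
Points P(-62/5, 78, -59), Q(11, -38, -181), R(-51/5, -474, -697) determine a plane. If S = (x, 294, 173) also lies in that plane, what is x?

A normal to the plane is n = PQ × PR = (6664, 73304/5, -63308/5).
S lies in the plane iff n · PS = 0.
This gives (6664)x + (1559376/5) = 0, so x = -234/5.

-234/5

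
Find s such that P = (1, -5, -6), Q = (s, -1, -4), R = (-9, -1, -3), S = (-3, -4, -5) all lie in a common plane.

-3

Coplanarity ⇔ det[PQ; PR; PS] = 0.
Expanding, this is linear in s: (1)s + (3) = 0.
So s = -3.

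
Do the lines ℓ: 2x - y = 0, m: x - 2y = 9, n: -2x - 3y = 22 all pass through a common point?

No

Intersecting ℓ and m: solving the 2×2 system gives (x, y) = (-3, -6).
Substitute into n: (-2)(-3) + (-3)(-6) = 24.
But n requires 22 ≠ 24, so the three lines have no common point.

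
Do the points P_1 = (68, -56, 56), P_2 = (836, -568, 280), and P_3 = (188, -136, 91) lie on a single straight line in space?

Yes

P_1P_2 = (768, -512, 224), P_1P_3 = (120, -80, 35).
Each component of P_1P_3 is 5/32 times the corresponding component of P_1P_2, so P_1P_3 = 5/32·P_1P_2 and the points are collinear.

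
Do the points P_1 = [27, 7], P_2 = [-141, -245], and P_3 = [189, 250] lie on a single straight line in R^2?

Yes

P_1P_2 = (-168, -252), P_1P_3 = (162, 243).
det[P_1P_2; P_1P_3] = (-168)(243) − (-252)(162) = 0.
The determinant is zero, so the points are collinear.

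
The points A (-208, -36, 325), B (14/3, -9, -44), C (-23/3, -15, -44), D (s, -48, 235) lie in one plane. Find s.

-583/3

Normal to plane ABC: n = (-2214, 4551, -943); plane equation n·P = -9799.
Requiring n·D = -9799: (-2214)s + (-440053) = -9799.
So s = -583/3.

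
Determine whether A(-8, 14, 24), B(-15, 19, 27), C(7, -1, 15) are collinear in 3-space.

AB = (-7, 5, 3), AC = (15, -15, -9).
Comparing components 3 and 1: (3)(15) − (-7)(-9) = -18 ≠ 0, so AB and AC are not parallel and the points are not collinear.

No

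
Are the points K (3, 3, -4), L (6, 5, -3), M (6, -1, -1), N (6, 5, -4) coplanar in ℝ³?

No

The four points are coplanar iff the 3×3 determinant with rows KL, KM, KN is zero.
Rows: (3, 2, 1), (3, -4, 3), (3, 2, 0).
Expanding along the first row: (3)(-6) − (2)(-9) + (1)(18) = 18.
Nonzero ⇒ not coplanar.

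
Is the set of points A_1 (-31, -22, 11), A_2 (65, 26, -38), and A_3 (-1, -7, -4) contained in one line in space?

A_1A_2 = (96, 48, -49), A_1A_3 = (30, 15, -15).
A_1A_2 × A_1A_3 = (15, -30, 0).
The cross product is nonzero, so the points do not lie on one line.

No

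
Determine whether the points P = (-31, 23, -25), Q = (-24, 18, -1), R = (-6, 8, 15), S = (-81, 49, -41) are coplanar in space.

Yes

A normal to the plane through P, Q, R is n = PQ × PR = (160, 320, 20).
The plane has equation n·X = 1900. For S: n·S = 1900.
Equal, so S lies in the plane and all four are coplanar.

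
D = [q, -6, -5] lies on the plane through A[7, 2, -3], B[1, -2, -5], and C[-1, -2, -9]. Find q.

-4

A normal to the plane is n = AB × AC = (16, -20, -8).
D lies in the plane iff n · AD = 0.
This gives (16)q + (64) = 0, so q = -4.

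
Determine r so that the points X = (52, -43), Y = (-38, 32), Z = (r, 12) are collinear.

-14

Collinearity: (Z − X) must be parallel to (Y − X) = (-90, 75).
Cross-multiplying the components: (r − 52)·(75) = (55)·(-90).
Solving gives r = -14.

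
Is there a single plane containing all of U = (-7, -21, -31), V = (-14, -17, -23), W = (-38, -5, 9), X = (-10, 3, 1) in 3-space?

No

A normal to the plane through U, V, W is n = UV × UW = (32, 32, 12).
The plane has equation n·P = -1268. For X: n·X = -212.
-212 ≠ -1268, so X is off the plane.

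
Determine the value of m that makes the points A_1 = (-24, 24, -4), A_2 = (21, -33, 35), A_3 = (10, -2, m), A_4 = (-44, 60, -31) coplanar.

Normal to plane A_1A_2A_4: n = (135, 435, 480); plane equation n·P = 5280.
Requiring n·A_3 = 5280: (480)m + (480) = 5280.
So m = 10.

10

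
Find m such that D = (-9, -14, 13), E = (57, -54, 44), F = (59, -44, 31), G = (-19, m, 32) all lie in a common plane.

-27

Normal to plane DEF: n = (210, 920, 740); plane equation n·P = -5150.
Requiring n·G = -5150: (920)m + (19690) = -5150.
So m = -27.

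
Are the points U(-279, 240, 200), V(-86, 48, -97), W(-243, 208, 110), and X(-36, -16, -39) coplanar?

With U as base: UV = (193, -192, -297), UW = (36, -32, -90), UX = (243, -256, -239).
UW × UX = (-15392, -13266, -1440).
UV · (UW × UX) = 4096.
Since 4096 ≠ 0, the four points are not coplanar.

No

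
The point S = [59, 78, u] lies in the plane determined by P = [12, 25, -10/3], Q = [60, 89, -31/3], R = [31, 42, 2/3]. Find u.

-7/3

The plane through P, Q, R has equation 375x − 325y − 400z = -6875/3.
Substituting S: (-400)u + (-3225) = -6875/3, so u = -7/3.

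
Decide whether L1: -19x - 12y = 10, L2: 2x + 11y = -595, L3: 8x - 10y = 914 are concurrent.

The three lines meet at one point iff the augmented coefficient matrix [aᵢ bᵢ cᵢ] has rank < 3, i.e. its determinant vanishes.
Here the determinant is 0.
It vanishes, so the lines are concurrent at (38, -61).

Yes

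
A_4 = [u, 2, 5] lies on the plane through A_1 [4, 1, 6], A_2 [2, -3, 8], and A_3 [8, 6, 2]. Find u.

Coplanarity requires A_1A_2 · (A_1A_3 × A_1A_4) = 0.
A_1A_2 = (-2, -4, 2), A_1A_3 = (4, 5, -4); the triple product is linear in u with coefficient 6 and constant term -30.
Setting it to zero: u = 5.

5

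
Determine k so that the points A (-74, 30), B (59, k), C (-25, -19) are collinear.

The three points are collinear iff det[AB; AC] = 0.
This determinant is linear in k: (-49)k + (-5047) = 0, so k = -103.

-103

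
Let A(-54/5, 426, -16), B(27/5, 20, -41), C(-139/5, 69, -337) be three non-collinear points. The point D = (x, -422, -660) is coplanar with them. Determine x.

-194/5

The plane through A, B, C has equation 121401x + (28126/5)y − (63427/5)z = 6440854/5.
Substituting D: (121401)x + (29992648/5) = 6440854/5, so x = -194/5.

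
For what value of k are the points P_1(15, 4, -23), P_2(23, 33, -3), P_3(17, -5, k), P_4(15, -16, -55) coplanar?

-44

Normal to plane P_1P_2P_4: n = (-528, 256, -160); plane equation n·P = -3216.
Requiring n·P_3 = -3216: (-160)k + (-10256) = -3216.
So k = -44.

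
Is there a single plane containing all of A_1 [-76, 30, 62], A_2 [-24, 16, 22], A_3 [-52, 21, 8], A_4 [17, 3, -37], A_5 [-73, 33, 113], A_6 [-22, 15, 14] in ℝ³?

The plane through A_1, A_2, A_3 has normal n = A_1A_2 × A_1A_3 = (396, 1848, -132) and equation n·P = 17160.
Checking the remaining points: n·A_4 = 17160, n·A_5 = 17160, n·A_6 = 17160.
All equal 17160, so all 6 points lie in one plane.

Yes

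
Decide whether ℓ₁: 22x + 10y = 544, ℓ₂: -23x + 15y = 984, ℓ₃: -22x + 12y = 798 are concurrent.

Yes

The three lines meet at one point iff the augmented coefficient matrix [aᵢ bᵢ cᵢ] has rank < 3, i.e. its determinant vanishes.
Here the determinant is 0.
It vanishes, so the lines are concurrent at (-3, 61).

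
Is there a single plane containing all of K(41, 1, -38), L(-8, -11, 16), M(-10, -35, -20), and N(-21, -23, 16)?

Yes

The four points are coplanar iff the 3×3 determinant with rows KL, KM, KN is zero.
Rows: (-49, -12, 54), (-51, -36, 18), (-62, -24, 54).
Expanding along the first row: (-49)(-1512) − (-12)(-1638) + (54)(-1008) = 0.
Zero determinant ⇒ coplanar.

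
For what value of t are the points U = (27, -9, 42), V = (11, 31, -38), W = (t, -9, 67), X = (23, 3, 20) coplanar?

37

Normal to plane UVX: n = (80, -32, -32); plane equation n·P = 1104.
Requiring n·W = 1104: (80)t + (-1856) = 1104.
So t = 37.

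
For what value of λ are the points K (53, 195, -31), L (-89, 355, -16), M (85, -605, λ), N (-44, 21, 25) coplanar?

Normal to plane KLN: n = (11570, 6497, 40228); plane equation n·P = 633057.
Requiring n·M = 633057: (40228)λ + (-2947235) = 633057.
So λ = 89.

89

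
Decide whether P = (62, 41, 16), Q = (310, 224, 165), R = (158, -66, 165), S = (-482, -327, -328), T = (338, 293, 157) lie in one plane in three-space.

The plane through P, Q, R has normal n = PQ × PR = (43210, -22648, -44104) and equation n·X = 1044788.
Checking the remaining points: n·S = 1044788, n·T = 1044788.
All equal 1044788, so all 5 points lie in one plane.

Yes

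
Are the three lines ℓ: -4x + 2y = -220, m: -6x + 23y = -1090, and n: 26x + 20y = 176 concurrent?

Yes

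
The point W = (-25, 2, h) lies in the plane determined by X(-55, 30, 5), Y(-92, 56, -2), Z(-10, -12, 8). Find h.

7

A normal to the plane is n = XY × XZ = (-216, -204, 384).
W lies in the plane iff n · XW = 0.
This gives (384)h + (-2688) = 0, so h = 7.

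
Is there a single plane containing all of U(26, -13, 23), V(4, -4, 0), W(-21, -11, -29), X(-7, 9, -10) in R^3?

A normal to the plane through U, V, W is n = UV × UW = (-422, -63, 379).
The plane has equation n·P = -1436. For X: n·X = -1403.
-1403 ≠ -1436, so X is off the plane.

No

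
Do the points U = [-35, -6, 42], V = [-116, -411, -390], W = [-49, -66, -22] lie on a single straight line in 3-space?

No

UV = (-81, -405, -432), UW = (-14, -60, -64).
Comparing components 3 and 1: (-432)(-14) − (-81)(-64) = 864 ≠ 0, so UV and UW are not parallel and the points are not collinear.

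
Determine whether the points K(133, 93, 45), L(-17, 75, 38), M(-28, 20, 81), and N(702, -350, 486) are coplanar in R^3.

Yes

A normal to the plane through K, L, M is n = KL × KM = (-1159, 6527, 8052).
The plane has equation n·P = 815204. For N: n·N = 815204.
Equal, so N lies in the plane and all four are coplanar.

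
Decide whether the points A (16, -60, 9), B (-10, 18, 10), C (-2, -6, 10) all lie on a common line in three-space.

AB = (-26, 78, 1), AC = (-18, 54, 1).
Comparing components 2 and 3: (78)(1) − (1)(54) = 24 ≠ 0, so AB and AC are not parallel and the points are not collinear.

No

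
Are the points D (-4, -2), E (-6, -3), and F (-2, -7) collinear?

No

DE = (-2, -1), DF = (2, -5).
Twice the signed area of △DEF is (-2)(-5) − (-1)(2) = 12.
The area is nonzero, so the three points are not collinear.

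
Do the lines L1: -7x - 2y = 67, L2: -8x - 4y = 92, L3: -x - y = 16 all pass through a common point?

Intersecting L1 and L2: solving the 2×2 system gives (x, y) = (-7, -9).
Substitute into L3: (-1)(-7) + (-1)(-9) = 16.
This equals 16, so (-7, -9) lies on all three lines and they are concurrent.

Yes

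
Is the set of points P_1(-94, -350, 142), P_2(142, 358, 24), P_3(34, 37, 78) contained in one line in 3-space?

No

P_1P_2 = (236, 708, -118), P_1P_3 = (128, 387, -64).
Comparing components 2 and 3: (708)(-64) − (-118)(387) = 354 ≠ 0, so P_1P_2 and P_1P_3 are not parallel and the points are not collinear.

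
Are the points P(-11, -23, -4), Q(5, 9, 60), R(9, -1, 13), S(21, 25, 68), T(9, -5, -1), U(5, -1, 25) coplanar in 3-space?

Yes

The plane through P, Q, R has normal n = PQ × PR = (-864, 1008, -288) and equation n·X = -12528.
Checking the remaining points: n·S = -12528, n·T = -12528, n·U = -12528.
All equal -12528, so all 6 points lie in one plane.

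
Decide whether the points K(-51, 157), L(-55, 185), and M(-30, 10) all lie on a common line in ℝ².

KL = (-4, 28), KM = (21, -147).
det[KL; KM] = (-4)(-147) − (28)(21) = 0.
The determinant is zero, so the points are collinear.

Yes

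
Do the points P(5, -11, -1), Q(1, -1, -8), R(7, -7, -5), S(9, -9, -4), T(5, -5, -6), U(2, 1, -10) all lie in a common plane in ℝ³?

Yes

The plane through P, Q, R has normal n = PQ × PR = (-12, -30, -36) and equation n·X = 306.
Checking the remaining points: n·S = 306, n·T = 306, n·U = 306.
All equal 306, so all 6 points lie in one plane.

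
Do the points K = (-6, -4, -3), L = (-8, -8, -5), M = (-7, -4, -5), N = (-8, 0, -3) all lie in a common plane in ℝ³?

No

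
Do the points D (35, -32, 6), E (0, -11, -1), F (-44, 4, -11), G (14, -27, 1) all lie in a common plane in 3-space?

Yes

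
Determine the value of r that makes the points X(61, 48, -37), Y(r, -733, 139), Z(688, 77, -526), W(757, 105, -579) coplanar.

Normal to plane XZW: n = (12155, -510, 15555); plane equation n·P = 141440.
Requiring n·Y = 141440: (12155)r + (2535975) = 141440.
So r = -197.

-197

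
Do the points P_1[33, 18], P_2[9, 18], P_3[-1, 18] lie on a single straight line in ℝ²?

P_1P_2 = (-24, 0), P_1P_3 = (-34, 0).
Twice the signed area of △P_1P_2P_3 is (-24)(0) − (0)(-34) = 0.
The triangle is degenerate (zero area), so the points are collinear.

Yes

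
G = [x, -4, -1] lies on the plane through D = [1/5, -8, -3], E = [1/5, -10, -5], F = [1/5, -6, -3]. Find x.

1/5

Coplanarity requires DE · (DF × DG) = 0.
DE = (0, -2, -2), DF = (0, 2, 0); the triple product is linear in x with coefficient 4 and constant term -4/5.
Setting it to zero: x = 1/5.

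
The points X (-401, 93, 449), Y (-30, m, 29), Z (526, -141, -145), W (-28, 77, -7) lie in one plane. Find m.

Normal to plane XZW: n = (97200, 201150, 72450); plane equation n·P = 12259800.
Requiring n·Y = 12259800: (201150)m + (-814950) = 12259800.
So m = 65.

65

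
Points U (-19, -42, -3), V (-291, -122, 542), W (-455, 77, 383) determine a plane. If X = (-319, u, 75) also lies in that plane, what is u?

The plane through U, V, W has equation −95735x − 132628y − 67248z = 7591085.
Substituting X: (-132628)u + (25495865) = 7591085, so u = 135.

135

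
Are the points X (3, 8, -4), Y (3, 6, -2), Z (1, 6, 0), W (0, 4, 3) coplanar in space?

With X as base: XY = (0, -2, 2), XZ = (-2, -2, 4), XW = (-3, -4, 7).
XZ × XW = (2, 2, 2).
XY · (XZ × XW) = 0.
The scalar triple product vanishes, so the four points are coplanar.

Yes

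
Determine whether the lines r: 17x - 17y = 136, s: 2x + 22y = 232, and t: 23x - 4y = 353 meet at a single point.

No

Intersecting r and s: solving the 2×2 system gives (x, y) = (17, 9).
Substitute into t: (23)(17) + (-4)(9) = 355.
But t requires 353 ≠ 355, so the three lines have no common point.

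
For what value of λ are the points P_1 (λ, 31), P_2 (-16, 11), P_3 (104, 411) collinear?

-10

The three points are collinear iff det[P_1P_2; P_1P_3] = 0.
This determinant is linear in λ: (-400)λ + (-4000) = 0, so λ = -10.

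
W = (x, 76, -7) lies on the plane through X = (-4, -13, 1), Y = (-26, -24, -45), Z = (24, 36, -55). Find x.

72

Coplanarity requires XY · (XZ × XW) = 0.
XY = (-22, -11, -46), XZ = (28, 49, -56); the triple product is linear in x with coefficient 2870 and constant term -206640.
Setting it to zero: x = 72.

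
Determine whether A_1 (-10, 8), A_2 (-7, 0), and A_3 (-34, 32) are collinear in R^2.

No

A_1A_2 = (3, -8), A_1A_3 = (-24, 24).
Twice the signed area of △A_1A_2A_3 is (3)(24) − (-8)(-24) = -120.
The area is nonzero, so the three points are not collinear.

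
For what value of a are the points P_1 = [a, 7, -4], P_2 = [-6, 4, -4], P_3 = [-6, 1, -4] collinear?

-6

Direction P_2P_3 = (0, -3, 0). From the y-coordinate of P_1, the parameter along the line is τ = (7 − 4)/(-3) = -1.
Then a = (-6) + (-1)·(0) = -6.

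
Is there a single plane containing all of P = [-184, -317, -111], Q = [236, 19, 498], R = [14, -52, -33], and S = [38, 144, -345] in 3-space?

Yes

With P as base: PQ = (420, 336, 609), PR = (198, 265, 78), PS = (222, 461, -234).
PR × PS = (-97968, 63648, 32448).
PQ · (PR × PS) = 0.
The scalar triple product vanishes, so the four points are coplanar.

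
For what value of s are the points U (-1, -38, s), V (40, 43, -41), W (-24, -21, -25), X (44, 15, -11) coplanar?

8

Coplanarity ⇔ det[UV; UW; UX] = 0.
Expanding, this is linear in s: (-2048)s + (16384) = 0.
So s = 8.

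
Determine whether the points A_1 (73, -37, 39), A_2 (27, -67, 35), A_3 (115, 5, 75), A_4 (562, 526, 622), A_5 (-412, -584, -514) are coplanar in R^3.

The plane through A_1, A_2, A_3 has normal n = A_1A_2 × A_1A_3 = (-912, 1488, -672) and equation n·P = -147840.
Checking the remaining points: n·A_4 = -147840, n·A_5 = -147840.
All equal -147840, so all 5 points lie in one plane.

Yes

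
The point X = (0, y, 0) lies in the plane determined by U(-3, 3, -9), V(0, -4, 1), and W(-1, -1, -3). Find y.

The plane through U, V, W has equation −2x + 2y + 2z = -6.
Substituting X: (2)y + (0) = -6, so y = -3.

-3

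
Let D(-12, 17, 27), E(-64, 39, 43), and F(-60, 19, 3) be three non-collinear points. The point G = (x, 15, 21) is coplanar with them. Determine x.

-15

A normal to the plane is n = DE × DF = (-560, -2016, 952).
G lies in the plane iff n · DG = 0.
This gives (-560)x + (-8400) = 0, so x = -15.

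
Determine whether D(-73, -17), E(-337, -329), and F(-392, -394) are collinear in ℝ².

Yes

DE = (-264, -312), DF = (-319, -377).
det[DE; DF] = (-264)(-377) − (-312)(-319) = 0.
The determinant is zero, so the points are collinear.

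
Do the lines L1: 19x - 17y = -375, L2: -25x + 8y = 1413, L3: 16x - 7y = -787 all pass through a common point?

Intersecting L1 and L2: solving the 2×2 system gives (x, y) = (-77, -64).
Substitute into L3: (16)(-77) + (-7)(-64) = -784.
But L3 requires -787 ≠ -784, so the three lines have no common point.

No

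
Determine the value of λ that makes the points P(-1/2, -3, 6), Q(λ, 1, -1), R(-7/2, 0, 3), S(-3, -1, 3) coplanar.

Coplanarity ⇔ det[PQ; PR; PS] = 0.
Expanding, this is linear in λ: (-3)λ + (-18) = 0.
So λ = -6.

-6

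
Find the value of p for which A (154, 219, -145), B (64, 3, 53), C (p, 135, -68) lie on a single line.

119

Collinearity requires AB × AC = 0; each component is linear in p.
The y-component gives (198)p + (-23562) = 0, so p = 119.
The remaining components then also vanish.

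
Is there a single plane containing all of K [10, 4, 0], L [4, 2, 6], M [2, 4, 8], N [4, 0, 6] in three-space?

Yes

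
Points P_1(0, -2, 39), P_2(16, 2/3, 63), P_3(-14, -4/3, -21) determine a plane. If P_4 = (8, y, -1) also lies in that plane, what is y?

10/3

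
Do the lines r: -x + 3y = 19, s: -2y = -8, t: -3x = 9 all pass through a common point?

No

The three lines meet at one point iff the augmented coefficient matrix [aᵢ bᵢ cᵢ] has rank < 3, i.e. its determinant vanishes.
Here the determinant is -24.
Nonzero, so no common point exists.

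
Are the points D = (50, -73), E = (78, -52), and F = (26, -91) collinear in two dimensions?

Yes

DE = (28, 21), DF = (-24, -18).
Checking proportionality: DF = -6/7·DE, so the vectors are parallel and the points are collinear.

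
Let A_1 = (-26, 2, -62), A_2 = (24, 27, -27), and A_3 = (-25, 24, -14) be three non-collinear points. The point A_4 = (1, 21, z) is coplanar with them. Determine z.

A normal to the plane is n = A_1A_2 × A_1A_3 = (430, -2365, 1075).
A_4 lies in the plane iff n · A_1A_4 = 0.
This gives (1075)z + (33325) = 0, so z = -31.

-31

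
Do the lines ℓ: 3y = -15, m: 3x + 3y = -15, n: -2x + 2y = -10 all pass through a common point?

Yes

The three lines meet at one point iff the augmented coefficient matrix [aᵢ bᵢ cᵢ] has rank < 3, i.e. its determinant vanishes.
Here the determinant is 0.
It vanishes, so the lines are concurrent at (0, -5).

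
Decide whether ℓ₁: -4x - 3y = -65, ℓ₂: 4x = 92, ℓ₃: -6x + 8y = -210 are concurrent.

Yes

The three lines meet at one point iff the augmented coefficient matrix [aᵢ bᵢ cᵢ] has rank < 3, i.e. its determinant vanishes.
Here the determinant is 0.
It vanishes, so the lines are concurrent at (23, -9).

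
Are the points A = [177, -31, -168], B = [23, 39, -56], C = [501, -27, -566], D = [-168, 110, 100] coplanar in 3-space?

No

With A as base: AB = (-154, 70, 112), AC = (324, 4, -398), AD = (-345, 141, 268).
AC × AD = (57190, 50478, 47064).
AB · (AC × AD) = -2632.
Since -2632 ≠ 0, the four points are not coplanar.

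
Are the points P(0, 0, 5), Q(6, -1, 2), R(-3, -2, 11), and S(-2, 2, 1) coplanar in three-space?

No

A normal to the plane through P, Q, R is n = PQ × PR = (-12, -27, -15).
The plane has equation n·X = -75. For S: n·S = -45.
-45 ≠ -75, so S is off the plane.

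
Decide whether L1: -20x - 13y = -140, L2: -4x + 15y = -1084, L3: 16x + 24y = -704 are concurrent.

Yes

Intersecting L1 and L2: solving the 2×2 system gives (x, y) = (46, -60).
Substitute into L3: (16)(46) + (24)(-60) = -704.
This equals -704, so (46, -60) lies on all three lines and they are concurrent.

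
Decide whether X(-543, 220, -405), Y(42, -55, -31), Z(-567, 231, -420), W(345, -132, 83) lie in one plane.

A normal to the plane through X, Y, Z is n = XY × XZ = (11, -201, -165).
The plane has equation n·P = 16632. For W: n·W = 16632.
Equal, so W lies in the plane and all four are coplanar.

Yes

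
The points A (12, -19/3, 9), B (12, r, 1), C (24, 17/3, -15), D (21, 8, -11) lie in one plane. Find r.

Normal to plane ACD: n = (104, 24, 64); plane equation n·P = 1672.
Requiring n·B = 1672: (24)r + (1312) = 1672.
So r = 15.

15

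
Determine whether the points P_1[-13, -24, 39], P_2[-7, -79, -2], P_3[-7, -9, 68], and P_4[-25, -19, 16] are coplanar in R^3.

The four points are coplanar iff the 3×3 determinant with rows P_1P_2, P_1P_3, P_1P_4 is zero.
Rows: (6, -55, -41), (6, 15, 29), (-12, 5, -23).
Expanding along the first row: (6)(-490) − (-55)(210) + (-41)(210) = 0.
Zero determinant ⇒ coplanar.

Yes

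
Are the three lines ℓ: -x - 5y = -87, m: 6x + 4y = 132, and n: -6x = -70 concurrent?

No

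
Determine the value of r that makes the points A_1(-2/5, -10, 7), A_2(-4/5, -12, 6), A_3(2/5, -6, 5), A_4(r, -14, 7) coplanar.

-6/5

Normal to plane A_1A_2A_3: n = (8, -8/5, 0); plane equation n·P = 64/5.
Requiring n·A_4 = 64/5: (8)r + (112/5) = 64/5.
So r = -6/5.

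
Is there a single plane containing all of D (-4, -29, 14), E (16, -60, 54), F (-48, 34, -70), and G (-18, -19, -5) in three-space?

A normal to the plane through D, E, F is n = DE × DF = (84, -80, -104).
The plane has equation n·P = 528. For G: n·G = 528.
Equal, so G lies in the plane and all four are coplanar.

Yes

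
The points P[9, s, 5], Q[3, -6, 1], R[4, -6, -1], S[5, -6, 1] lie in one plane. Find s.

Coplanarity ⇔ det[PQ; PR; PS] = 0.
Expanding, this is linear in s: (4)s + (24) = 0.
So s = -6.

-6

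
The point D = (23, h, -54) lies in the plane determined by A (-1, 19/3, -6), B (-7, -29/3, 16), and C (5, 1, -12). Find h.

17

A normal to the plane is n = AB × AC = (640/3, 96, 128).
D lies in the plane iff n · AD = 0.
This gives (96)h + (-1632) = 0, so h = 17.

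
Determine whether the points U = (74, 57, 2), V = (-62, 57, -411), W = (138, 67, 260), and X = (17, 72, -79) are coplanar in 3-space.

No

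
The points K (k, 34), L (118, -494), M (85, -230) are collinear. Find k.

Collinearity: (K − L) must be parallel to (M − L) = (-33, 264).
Cross-multiplying the components: (k − 118)·(264) = (528)·(-33).
Solving gives k = 52.

52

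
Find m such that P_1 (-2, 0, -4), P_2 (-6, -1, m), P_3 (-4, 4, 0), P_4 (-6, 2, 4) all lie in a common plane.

4

The points are coplanar iff P_1P_2 · (P_1P_3 × P_1P_4) = 0.
Expanding, this is linear in m: (12)m + (-48) = 0.
So m = 4.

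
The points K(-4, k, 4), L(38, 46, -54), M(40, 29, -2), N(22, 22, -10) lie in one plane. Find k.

Coplanarity ⇔ det[KL; KM; KN] = 0.
Expanding, this is linear in k: (920)k + (-2760) = 0.
So k = 3.

3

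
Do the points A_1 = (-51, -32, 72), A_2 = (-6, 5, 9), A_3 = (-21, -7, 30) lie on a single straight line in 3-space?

No

A_1A_2 = (45, 37, -63), A_1A_3 = (30, 25, -42).
A_1A_2 × A_1A_3 = (21, 0, 15).
The cross product is nonzero, so the points do not lie on one line.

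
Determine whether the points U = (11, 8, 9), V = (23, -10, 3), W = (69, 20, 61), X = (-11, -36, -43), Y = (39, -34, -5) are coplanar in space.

The plane through U, V, W has normal n = UV × UW = (-864, -972, 1188) and equation n·P = -6588.
Checking the remaining points: n·X = -6588, n·Y = -6588.
All equal -6588, so all 5 points lie in one plane.

Yes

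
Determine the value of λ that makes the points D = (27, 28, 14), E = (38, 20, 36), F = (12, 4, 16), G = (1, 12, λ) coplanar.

-6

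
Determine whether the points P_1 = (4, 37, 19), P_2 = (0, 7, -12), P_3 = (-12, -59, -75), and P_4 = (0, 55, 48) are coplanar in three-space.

Yes

The four points are coplanar iff the 3×3 determinant with rows P_1P_2, P_1P_3, P_1P_4 is zero.
Rows: (-4, -30, -31), (-16, -96, -94), (-4, 18, 29).
Expanding along the first row: (-4)(-1092) − (-30)(-840) + (-31)(-672) = 0.
Zero determinant ⇒ coplanar.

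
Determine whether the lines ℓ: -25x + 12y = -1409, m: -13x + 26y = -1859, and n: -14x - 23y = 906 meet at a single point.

Intersecting ℓ and m: solving the 2×2 system gives (x, y) = (29, -57).
Substitute into n: (-14)(29) + (-23)(-57) = 905.
But n requires 906 ≠ 905, so the three lines have no common point.

No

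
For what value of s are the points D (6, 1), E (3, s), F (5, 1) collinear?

The three points are collinear iff det[DE; DF] = 0.
This determinant is linear in s: (1)s + (-1) = 0, so s = 1.

1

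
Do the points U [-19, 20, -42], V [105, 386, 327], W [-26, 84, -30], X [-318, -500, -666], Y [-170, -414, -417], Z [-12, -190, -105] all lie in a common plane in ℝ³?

No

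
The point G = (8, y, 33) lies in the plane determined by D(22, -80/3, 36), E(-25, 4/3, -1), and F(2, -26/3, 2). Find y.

A normal to the plane is n = DE × DF = (-286, -858, -286).
G lies in the plane iff n · DG = 0.
This gives (-858)y + (-18018) = 0, so y = -21.

-21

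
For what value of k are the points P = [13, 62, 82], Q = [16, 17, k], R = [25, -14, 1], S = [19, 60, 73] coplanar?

39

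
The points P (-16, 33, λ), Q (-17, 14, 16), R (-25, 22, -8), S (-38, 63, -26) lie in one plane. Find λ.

Coplanarity ⇔ det[PQ; PR; PS] = 0.
Expanding, this is linear in λ: (224)λ + (-7616) = 0.
So λ = 34.

34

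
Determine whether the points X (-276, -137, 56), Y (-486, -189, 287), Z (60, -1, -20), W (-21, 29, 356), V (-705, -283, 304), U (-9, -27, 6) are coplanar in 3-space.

No

The plane through X, Y, Z has normal n = XY × XZ = (-27464, 61656, -11088) and equation n·P = -1487736.
Checking the remaining points: n·W = -1582560, n·V = -1457280, n·U = -1484064.
Since n·W = -1582560 ≠ -1487736, W is off the plane and the points are not all coplanar.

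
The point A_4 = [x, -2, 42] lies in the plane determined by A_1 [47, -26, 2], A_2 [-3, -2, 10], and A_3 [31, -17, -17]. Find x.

Coplanarity requires A_1A_2 · (A_1A_3 × A_1A_4) = 0.
A_1A_2 = (-50, 24, 8), A_1A_3 = (-16, 9, -19); the triple product is linear in x with coefficient -528 and constant term -3696.
Setting it to zero: x = -7.

-7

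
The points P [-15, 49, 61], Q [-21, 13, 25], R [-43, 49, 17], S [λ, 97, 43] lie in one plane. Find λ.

Normal to plane PQR: n = (1584, 744, -1008); plane equation n·X = -48792.
Requiring n·S = -48792: (1584)λ + (28824) = -48792.
So λ = -49.

-49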